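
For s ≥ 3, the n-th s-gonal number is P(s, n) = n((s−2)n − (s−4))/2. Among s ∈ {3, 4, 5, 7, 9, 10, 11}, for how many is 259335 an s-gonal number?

s = 3: P(3, 719) = 258840 and P(3, 720) = 259560; 259335 is not s-gonal.
s = 4: P(4, 509) = 259081 and P(4, 510) = 260100; 259335 is not s-gonal.
s = 5: P(5, 415) = 258130 and P(5, 416) = 259376; 259335 is not s-gonal.
s = 7: P(7, 322) = 258727 and P(7, 323) = 260338; 259335 is not s-gonal.
s = 9: P(9, 272) = 258264 and P(9, 273) = 260169; 259335 is not s-gonal.
s = 10: P(10, 255) = 259335. ✓
s = 11: P(11, 240) = 258360 and P(11, 241) = 260521; 259335 is not s-gonal.
Hits: s ∈ {10} → 1.

1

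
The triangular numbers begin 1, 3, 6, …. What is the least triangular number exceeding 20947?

21115

Solve n(n+1)/2 > 20947 for integer n.
The largest n with value ≤ 20947 is 204 (since 20910 ≤ 20947 < 21115), so the first above is n = 205, value 21115.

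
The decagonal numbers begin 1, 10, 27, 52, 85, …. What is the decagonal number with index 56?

12376

56·(4·56 − 3) = 56·221 = 12376.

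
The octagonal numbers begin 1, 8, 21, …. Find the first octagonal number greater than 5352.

Solve n(3n−2) > 5352 for integer n.
The largest n with value ≤ 5352 is 42 (since 5208 ≤ 5352 < 5461), so the first above is n = 43, value 5461.

5461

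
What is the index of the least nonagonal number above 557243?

400

Solve n(7n−5)/2 > 557243 for integer n.
The largest n with value ≤ 557243 is 399 (since 556206 ≤ 557243 < 559000), so the first above is n = 400, value 559000.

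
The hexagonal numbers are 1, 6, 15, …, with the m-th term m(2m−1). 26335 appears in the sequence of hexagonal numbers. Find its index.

Set n(2n−1) = 26335, giving 2n² − n − 26335 = 0.
So n = (1 + 459) / 4 = 460/4 = 115.

115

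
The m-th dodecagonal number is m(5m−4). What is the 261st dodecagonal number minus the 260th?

Consecutive dodecagonal numbers differ by 10n − 9: here 10·261 − 9 = 2601.

2601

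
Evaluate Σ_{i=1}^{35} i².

Σ_{i=1}^{35} i² = 35·36·71/6 = 14910.

14910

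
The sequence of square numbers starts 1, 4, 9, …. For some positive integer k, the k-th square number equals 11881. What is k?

109

We need n² = 11881, so n = √11881 = 109.
Check: 109² = 11881. ✓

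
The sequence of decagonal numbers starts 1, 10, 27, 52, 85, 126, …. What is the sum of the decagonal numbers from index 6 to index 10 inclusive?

Σ i(4i−3) = 4Σi² − 3Σi over i = 6..10.
Σi = 55 − 15 = 40 and Σi² = 385 − 55 = 330.
4·330 − 3·40 = 1200.

1200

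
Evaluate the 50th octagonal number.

7400

50·(3·50 − 2) = 50·148 = 7400.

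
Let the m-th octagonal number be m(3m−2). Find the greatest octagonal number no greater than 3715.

3605

Solve n(3n−2) ≤ 3715 for integer n.
n = 35 gives 3605 ≤ 3715, while n = 36 gives 3816 > 3715; so the answer is 3605.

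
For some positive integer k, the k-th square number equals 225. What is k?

15

We need n² = 225, so n = √225 = 15.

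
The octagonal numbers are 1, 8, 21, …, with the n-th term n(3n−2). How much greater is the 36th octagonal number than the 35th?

Consecutive octagonal numbers differ by 6n − 5: here 6·36 − 5 = 211.

211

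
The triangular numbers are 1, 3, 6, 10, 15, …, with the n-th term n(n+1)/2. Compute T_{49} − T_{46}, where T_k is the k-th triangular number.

144

49·50/2 = 1225 and 46·47/2 = 1081.
Difference: 1225 − 1081 = 144.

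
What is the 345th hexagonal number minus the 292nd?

345·(2·345 − 1) = 237705 and 292·(2·292 − 1) = 170236.
Difference: 237705 − 170236 = 67469.

67469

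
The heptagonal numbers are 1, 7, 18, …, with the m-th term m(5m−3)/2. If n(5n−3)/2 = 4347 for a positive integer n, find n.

Set n(5n−3)/2 = 4347, giving 5n² − 3n − 8694 = 0.
The discriminant is 9 + 40·4347 = 173889, and √173889 = 417.
So n = (3 + 417) / 10 = 420/10 = 42.
Check: 42·(5·42 − 3)/2 = 4347. ✓

42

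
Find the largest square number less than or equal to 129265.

Solve n² ≤ 129265 for integer n.
n = 359 gives 128881 ≤ 129265, while n = 360 gives 129600 > 129265; so the answer is 128881.

128881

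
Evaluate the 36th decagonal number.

36·(4·36 − 3) = 36·141 = 5076.

5076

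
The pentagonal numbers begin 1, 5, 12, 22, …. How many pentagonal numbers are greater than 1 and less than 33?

The n-th pentagonal number is n(3n−1)/2.
Smallest index with value > 1: n = 2 (giving 5).
Largest index with value < 33: n = 4 (giving 22).
Indices 2 through 4: 3 terms.

3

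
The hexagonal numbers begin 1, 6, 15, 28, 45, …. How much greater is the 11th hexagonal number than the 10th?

41

Consecutive hexagonal numbers differ by 4n − 3: here 4·11 − 3 = 41.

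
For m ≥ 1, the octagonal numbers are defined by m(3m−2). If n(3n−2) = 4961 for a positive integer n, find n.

Set n(3n−2) = 4961, giving 3n² − 2n − 4961 = 0.
So n = (2 + 244) / 6 = 246/6 = 41.
Check: 41·(3·41 − 2) = 4961. ✓

41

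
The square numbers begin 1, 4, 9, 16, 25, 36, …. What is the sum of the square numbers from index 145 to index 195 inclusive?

1484950

Σ_{i=145}^{195} i² = 2490670 − 1005720 = 1484950.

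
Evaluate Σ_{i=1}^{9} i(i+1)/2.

Σ i(i+1)/2 = (Σi² + Σi) / 2 over i = 1..9.
Σi = 45 and Σi² = 285.
(1·285 + 1·45) / 2 = 330/2 = 165.

165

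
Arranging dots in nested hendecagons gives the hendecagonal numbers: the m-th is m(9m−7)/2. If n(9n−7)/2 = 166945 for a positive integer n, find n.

Set n(9n−7)/2 = 166945, giving 9n² − 7n − 333890 = 0.
So n = (7 + 3467) / 18 = 3474/18 = 193.
Check: 193·(9·193 − 7)/2 = 166945. ✓

193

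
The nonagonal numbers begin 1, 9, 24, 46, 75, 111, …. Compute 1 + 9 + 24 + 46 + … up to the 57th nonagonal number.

Σ i(7i−5)/2 = (7Σi² − 5Σi) / 2 over i = 1..57.
Σi = 1653 and Σi² = 63365.
(7·63365 − 5·1653) / 2 = 435290/2 = 217645.

217645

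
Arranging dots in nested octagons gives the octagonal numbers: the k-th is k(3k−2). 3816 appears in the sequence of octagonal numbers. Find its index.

36

Set n(3n−2) = 3816, giving 3n² − 2n − 3816 = 0.
The discriminant is 4 + 12·3816 = 45796, and √45796 = 214.
So n = (2 + 214) / 6 = 216/6 = 36.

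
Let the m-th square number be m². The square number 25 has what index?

We need n² = 25, so n = √25 = 5.

5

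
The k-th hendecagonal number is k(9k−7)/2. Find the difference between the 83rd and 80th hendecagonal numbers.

2190

83·(9·83 − 7)/2 = 30710 and 80·(9·80 − 7)/2 = 28520.
Difference: 30710 − 28520 = 2190.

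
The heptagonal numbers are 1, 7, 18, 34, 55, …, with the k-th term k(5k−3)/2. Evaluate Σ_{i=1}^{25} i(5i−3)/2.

13325

Σ i(5i−3)/2 = (5Σi² − 3Σi) / 2 over i = 1..25.
Σi = 325 and Σi² = 5525.
(5·5525 − 3·325) / 2 = 26650/2 = 13325.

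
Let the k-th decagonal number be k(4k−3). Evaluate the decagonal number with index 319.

406087

The 319th decagonal number is n(4n−3) with n = 319.
319·(4·319 − 3) = 319·1273 = 406087.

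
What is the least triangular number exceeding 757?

780

Solve n(n+1)/2 > 757 for integer n.
The largest n with value ≤ 757 is 38 (since 741 ≤ 757 < 780), so the first above is n = 39, value 780.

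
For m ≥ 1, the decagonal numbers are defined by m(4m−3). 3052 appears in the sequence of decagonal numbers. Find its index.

28

Set n(4n−3) = 3052, giving 4n² − 3n − 3052 = 0.
The discriminant is 9 + 16·3052 = 48841, and √48841 = 221.
So n = (3 + 221) / 8 = 224/8 = 28.
Check: 28·(4·28 − 3) = 3052. ✓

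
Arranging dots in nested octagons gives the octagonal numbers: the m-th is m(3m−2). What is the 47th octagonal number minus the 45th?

47·(3·47 − 2) = 6533 and 45·(3·45 − 2) = 5985.
Difference: 6533 − 5985 = 548.

548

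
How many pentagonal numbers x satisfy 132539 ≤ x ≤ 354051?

189

The n-th pentagonal number is n(3n−1)/2.
Smallest index with value ≥ 132539: n = 298 (giving 133057).
Largest index with value ≤ 354051: n = 486 (giving 354051).
Indices 298 through 486: 189 terms.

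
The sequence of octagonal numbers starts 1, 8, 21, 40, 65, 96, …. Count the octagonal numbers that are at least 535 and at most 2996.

18

The n-th octagonal number is n(3n−2).
Smallest index with value ≥ 535: n = 14 (giving 560).
Largest index with value ≤ 2996: n = 31 (giving 2821).
Indices 14 through 31: 18 terms.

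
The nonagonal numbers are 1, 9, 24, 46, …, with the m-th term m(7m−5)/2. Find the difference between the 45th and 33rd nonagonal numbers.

45·(7·45 − 5)/2 = 6975 and 33·(7·33 − 5)/2 = 3729.
Difference: 6975 − 3729 = 3246.

3246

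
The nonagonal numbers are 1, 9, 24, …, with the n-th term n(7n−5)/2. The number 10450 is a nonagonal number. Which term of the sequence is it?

55

Set n(7n−5)/2 = 10450, giving 7n² − 5n − 20900 = 0.
The discriminant is 25 + 56·10450 = 585225, and √585225 = 765.
So n = (5 + 765) / 14 = 770/14 = 55.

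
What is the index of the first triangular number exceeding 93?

Solve n(n+1)/2 > 93 for integer n.
The largest n with value ≤ 93 is 13 (since 91 ≤ 93 < 105), so the first above is n = 14, value 105.

14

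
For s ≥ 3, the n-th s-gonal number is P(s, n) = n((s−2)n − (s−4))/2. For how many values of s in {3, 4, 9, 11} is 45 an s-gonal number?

1

s = 3: P(3, 9) = 45. ✓
s = 4: P(4, 6) = 36 and P(4, 7) = 49; 45 is not s-gonal.
s = 9: P(9, 3) = 24 and P(9, 4) = 46; 45 is not s-gonal.
s = 11: P(11, 3) = 30 and P(11, 4) = 58; 45 is not s-gonal.
Hits: s ∈ {3} → 1.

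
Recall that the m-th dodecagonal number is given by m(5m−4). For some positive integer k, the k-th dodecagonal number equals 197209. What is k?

199

Set n(5n−4) = 197209, giving 5n² − 4n − 197209 = 0.
So n = (4 + 1986) / 10 = 1990/10 = 199.
Check: 199·(5·199 − 4) = 197209. ✓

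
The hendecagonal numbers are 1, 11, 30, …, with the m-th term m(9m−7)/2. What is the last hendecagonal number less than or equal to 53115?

53083

Solve n(9n−7)/2 ≤ 53115 for integer n.
n = 109 gives 53083 ≤ 53115, while n = 110 gives 54065 > 53115; so the answer is 53083.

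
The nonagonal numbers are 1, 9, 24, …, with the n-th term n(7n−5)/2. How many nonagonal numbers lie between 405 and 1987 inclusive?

13

The n-th nonagonal number is n(7n−5)/2.
Smallest index with value ≥ 405: n = 12 (giving 474).
Largest index with value ≤ 1987: n = 24 (giving 1956).
Indices 12 through 24: 13 terms.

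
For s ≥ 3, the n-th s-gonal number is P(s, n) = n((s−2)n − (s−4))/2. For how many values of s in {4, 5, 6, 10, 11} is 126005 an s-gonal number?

s = 4: P(4, 354) = 125316 and P(4, 355) = 126025; 126005 is not s-gonal.
s = 5: P(5, 290) = 126005. ✓
s = 6: P(6, 251) = 125751 and P(6, 252) = 126756; 126005 is not s-gonal.
s = 10: P(10, 177) = 124785 and P(10, 178) = 126202; 126005 is not s-gonal.
s = 11: P(11, 167) = 124916 and P(11, 168) = 126420; 126005 is not s-gonal.
Hits: s ∈ {5} → 1.

1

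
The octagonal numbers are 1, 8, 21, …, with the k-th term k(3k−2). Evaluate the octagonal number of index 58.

9976

The 58th octagonal number is n(3n−2) with n = 58.
58·(3·58 − 2) = 58·172 = 9976.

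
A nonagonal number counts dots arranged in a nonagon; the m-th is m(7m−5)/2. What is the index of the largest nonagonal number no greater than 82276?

153

Solve n(7n−5)/2 ≤ 82276 for integer n.
n = 153 gives 81549 ≤ 82276, while n = 154 gives 82621 > 82276; so the answer is index 153.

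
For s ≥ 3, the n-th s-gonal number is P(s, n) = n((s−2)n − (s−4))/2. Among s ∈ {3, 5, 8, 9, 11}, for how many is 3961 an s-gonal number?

s = 3: P(3, 88) = 3916 and P(3, 89) = 4005; 3961 is not s-gonal.
s = 5: P(5, 51) = 3876 and P(5, 52) = 4030; 3961 is not s-gonal.
s = 8: P(8, 36) = 3816 and P(8, 37) = 4033; 3961 is not s-gonal.
s = 9: P(9, 34) = 3961. ✓
s = 11: P(11, 30) = 3945 and P(11, 31) = 4216; 3961 is not s-gonal.
Hits: s ∈ {9} → 1.

1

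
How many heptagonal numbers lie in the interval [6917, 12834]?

19

The n-th heptagonal number is n(5n−3)/2.
Smallest index with value ≥ 6917: n = 53 (giving 6943).
Largest index with value ≤ 12834: n = 71 (giving 12496).
Indices 53 through 71: 19 terms.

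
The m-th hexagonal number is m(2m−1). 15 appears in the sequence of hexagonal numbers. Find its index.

3

Set n(2n−1) = 15, giving 2n² − n − 15 = 0.
The discriminant is 1 + 8·15 = 121, and √121 = 11.
So n = (1 + 11) / 4 = 12/4 = 3.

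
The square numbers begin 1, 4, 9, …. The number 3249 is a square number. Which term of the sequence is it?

57

We need n² = 3249, so n = √3249 = 57.
Check: 57² = 3249. ✓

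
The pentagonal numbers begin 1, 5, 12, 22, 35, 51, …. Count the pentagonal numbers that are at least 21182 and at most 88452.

125

The n-th pentagonal number is n(3n−1)/2.
Smallest index with value ≥ 21182: n = 119 (giving 21182).
Largest index with value ≤ 88452: n = 243 (giving 88452).
Indices 119 through 243: 125 terms.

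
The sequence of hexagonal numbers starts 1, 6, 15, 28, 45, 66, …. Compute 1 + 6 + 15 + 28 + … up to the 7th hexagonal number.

Σ i(2i−1) = 2Σi² − Σi over i = 1..7.
Σi = 28 and Σi² = 140.
2·140 − 1·28 = 252.

252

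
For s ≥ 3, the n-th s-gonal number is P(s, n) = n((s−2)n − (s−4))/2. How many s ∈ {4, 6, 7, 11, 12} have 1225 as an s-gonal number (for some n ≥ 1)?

2

s = 4: P(4, 35) = 1225. ✓
s = 6: P(6, 25) = 1225. ✓
s = 7: P(7, 22) = 1177 and P(7, 23) = 1288; 1225 is not s-gonal.
s = 11: P(11, 16) = 1096 and P(11, 17) = 1241; 1225 is not s-gonal.
s = 12: P(12, 16) = 1216 and P(12, 17) = 1377; 1225 is not s-gonal.
Hits: s ∈ {4, 6} → 2.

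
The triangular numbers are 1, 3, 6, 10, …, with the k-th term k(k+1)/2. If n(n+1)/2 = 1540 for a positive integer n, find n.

Set n(n+1)/2 = 1540, giving n² + n − 3080 = 0.
So n = (-1 + 111) / 2 = 110/2 = 55.
Check: 55·56/2 = 1540. ✓

55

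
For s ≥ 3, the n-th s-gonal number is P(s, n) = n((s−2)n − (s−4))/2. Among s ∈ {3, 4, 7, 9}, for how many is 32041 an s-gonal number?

1

s = 3: P(3, 252) = 31878 and P(3, 253) = 32131; 32041 is not s-gonal.
s = 4: P(4, 179) = 32041. ✓
s = 7: P(7, 113) = 31753 and P(7, 114) = 32319; 32041 is not s-gonal.
s = 9: P(9, 96) = 32016 and P(9, 97) = 32689; 32041 is not s-gonal.
Hits: s ∈ {4} → 1.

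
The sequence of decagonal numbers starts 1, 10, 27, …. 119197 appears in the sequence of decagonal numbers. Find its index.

Set n(4n−3) = 119197, giving 4n² − 3n − 119197 = 0.
So n = (3 + 1381) / 8 = 1384/8 = 173.
Check: 173·(4·173 − 3) = 119197. ✓

173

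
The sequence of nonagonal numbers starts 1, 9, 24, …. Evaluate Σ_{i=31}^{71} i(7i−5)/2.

Σ i(7i−5)/2 = (7Σi² − 5Σi) / 2 over i = 31..71.
Σi = 2556 − 465 = 2091 and Σi² = 121836 − 9455 = 112381.
(7·112381 − 5·2091) / 2 = 776212/2 = 388106.

388106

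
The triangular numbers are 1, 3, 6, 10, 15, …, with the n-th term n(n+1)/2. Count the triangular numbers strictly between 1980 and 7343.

58

The n-th triangular number is n(n+1)/2.
Smallest index with value > 1980: n = 63 (giving 2016).
Largest index with value < 7343: n = 120 (giving 7260).
Indices 63 through 120: 58 terms.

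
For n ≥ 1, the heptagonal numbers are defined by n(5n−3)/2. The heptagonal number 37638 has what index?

Set n(5n−3)/2 = 37638, giving 5n² − 3n − 75276 = 0.
So n = (3 + 1227) / 10 = 1230/10 = 123.
Check: 123·(5·123 − 3)/2 = 37638. ✓

123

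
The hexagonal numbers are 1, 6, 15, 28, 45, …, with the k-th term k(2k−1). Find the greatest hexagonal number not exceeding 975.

Solve n(2n−1) ≤ 975 for integer n.
n = 22 gives 946 ≤ 975, while n = 23 gives 1035 > 975; so the answer is 946.

946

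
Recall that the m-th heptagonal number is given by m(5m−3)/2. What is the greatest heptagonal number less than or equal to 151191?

150921

Solve n(5n−3)/2 ≤ 151191 for integer n.
n = 246 gives 150921 ≤ 151191, while n = 247 gives 152152 > 151191; so the answer is 150921.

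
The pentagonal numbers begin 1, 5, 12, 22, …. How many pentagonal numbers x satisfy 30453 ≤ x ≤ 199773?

The n-th pentagonal number is n(3n−1)/2.
Smallest index with value ≥ 30453: n = 143 (giving 30602).
Largest index with value ≤ 199773: n = 365 (giving 199655).
Indices 143 through 365: 223 terms.

223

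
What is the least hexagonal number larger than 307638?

308505

Solve n(2n−1) > 307638 for integer n.
The largest n with value ≤ 307638 is 392 (since 306936 ≤ 307638 < 308505), so the first above is n = 393, value 308505.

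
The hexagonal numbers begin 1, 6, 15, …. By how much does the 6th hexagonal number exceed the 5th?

21

Consecutive hexagonal numbers differ by 4n − 3: here 4·6 − 3 = 21.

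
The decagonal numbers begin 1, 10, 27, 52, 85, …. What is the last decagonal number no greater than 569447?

567385

Solve n(4n−3) ≤ 569447 for integer n.
n = 377 gives 567385 ≤ 569447, while n = 378 gives 570402 > 569447; so the answer is 567385.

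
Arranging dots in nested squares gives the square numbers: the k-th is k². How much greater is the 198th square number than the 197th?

395

n² − (n−1)² = 2n − 1, so 198² − 197² = 2·198 − 1 = 395.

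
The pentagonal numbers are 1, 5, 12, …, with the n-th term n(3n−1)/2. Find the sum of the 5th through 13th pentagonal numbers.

Σ i(3i−1)/2 = (3Σi² − Σi) / 2 over i = 5..13.
Σi = 91 − 10 = 81 and Σi² = 819 − 30 = 789.
(3·789 − 1·81) / 2 = 2286/2 = 1143.

1143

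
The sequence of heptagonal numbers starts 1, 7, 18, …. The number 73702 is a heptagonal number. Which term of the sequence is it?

172

Set n(5n−3)/2 = 73702, giving 5n² − 3n − 147404 = 0.
So n = (3 + 1717) / 10 = 1720/10 = 172.
Check: 172·(5·172 − 3)/2 = 73702. ✓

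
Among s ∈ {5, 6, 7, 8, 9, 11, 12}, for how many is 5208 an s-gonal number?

s = 5: P(5, 59) = 5192 and P(5, 60) = 5370; 5208 is not s-gonal.
s = 6: P(6, 51) = 5151 and P(6, 52) = 5356; 5208 is not s-gonal.
s = 7: P(7, 45) = 4995 and P(7, 46) = 5221; 5208 is not s-gonal.
s = 8: P(8, 42) = 5208. ✓
s = 9: P(9, 38) = 4959 and P(9, 39) = 5226; 5208 is not s-gonal.
s = 11: P(11, 34) = 5083 and P(11, 35) = 5390; 5208 is not s-gonal.
s = 12: P(12, 32) = 4992 and P(12, 33) = 5313; 5208 is not s-gonal.
Hits: s ∈ {8} → 1.

1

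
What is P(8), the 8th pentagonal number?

The 8th pentagonal number is n(3n−1)/2 with n = 8.
8·(3·8 − 1)/2 = 8·23/2 = 92.

92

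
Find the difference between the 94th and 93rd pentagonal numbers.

280

Consecutive pentagonal numbers differ by 3n − 2: here 3·94 − 2 = 280.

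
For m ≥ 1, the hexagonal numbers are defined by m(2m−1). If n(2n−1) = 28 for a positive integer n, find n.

Set n(2n−1) = 28, giving 2n² − n − 28 = 0.
So n = (1 + 15) / 4 = 16/4 = 4.
Check: 4·(2·4 − 1) = 28. ✓

4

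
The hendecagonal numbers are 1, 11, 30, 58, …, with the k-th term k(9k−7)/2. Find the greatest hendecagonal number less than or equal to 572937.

Solve n(9n−7)/2 ≤ 572937 for integer n.
n = 357 gives 572271 ≤ 572937, while n = 358 gives 575485 > 572937; so the answer is 572271.

572271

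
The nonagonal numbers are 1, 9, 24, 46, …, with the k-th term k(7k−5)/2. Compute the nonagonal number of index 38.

The 38th nonagonal number is n(7n−5)/2 with n = 38.
38·(7·38 − 5)/2 = 38·261/2 = 4959.

4959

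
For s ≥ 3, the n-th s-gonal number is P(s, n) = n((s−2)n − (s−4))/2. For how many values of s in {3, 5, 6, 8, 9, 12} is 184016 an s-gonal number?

s = 3: P(3, 606) = 183921 and P(3, 607) = 184528; 184016 is not s-gonal.
s = 5: P(5, 350) = 183575 and P(5, 351) = 184626; 184016 is not s-gonal.
s = 6: P(6, 303) = 183315 and P(6, 304) = 184528; 184016 is not s-gonal.
s = 8: P(8, 248) = 184016. ✓
s = 9: P(9, 229) = 182971 and P(9, 230) = 184575; 184016 is not s-gonal.
s = 12: P(12, 192) = 183552 and P(12, 193) = 185473; 184016 is not s-gonal.
Hits: s ∈ {8} → 1.

1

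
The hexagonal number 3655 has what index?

43

Set n(2n−1) = 3655, giving 2n² − n − 3655 = 0.
So n = (1 + 171) / 4 = 172/4 = 43.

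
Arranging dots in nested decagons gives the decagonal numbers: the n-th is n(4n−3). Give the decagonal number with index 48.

9072

The 48th decagonal number is n(4n−3) with n = 48.
48·(4·48 − 3) = 48·189 = 9072.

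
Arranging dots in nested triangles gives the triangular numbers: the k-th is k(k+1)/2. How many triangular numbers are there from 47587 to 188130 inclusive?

304

The n-th triangular number is n(n+1)/2.
Smallest index with value ≥ 47587: n = 309 (giving 47895).
Largest index with value ≤ 188130: n = 612 (giving 187578).
Indices 309 through 612: 304 terms.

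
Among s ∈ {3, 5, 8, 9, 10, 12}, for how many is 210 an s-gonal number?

s = 3: P(3, 20) = 210. ✓
s = 5: P(5, 12) = 210. ✓
s = 8: P(8, 8) = 176 and P(8, 9) = 225; 210 is not s-gonal.
s = 9: P(9, 8) = 204 and P(9, 9) = 261; 210 is not s-gonal.
s = 10: P(10, 7) = 175 and P(10, 8) = 232; 210 is not s-gonal.
s = 12: P(12, 6) = 156 and P(12, 7) = 217; 210 is not s-gonal.
Hits: s ∈ {3, 5} → 2.

2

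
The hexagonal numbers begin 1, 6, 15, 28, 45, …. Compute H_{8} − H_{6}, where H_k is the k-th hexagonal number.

8·(2·8 − 1) = 120 and 6·(2·6 − 1) = 66.
Difference: 120 − 66 = 54.

54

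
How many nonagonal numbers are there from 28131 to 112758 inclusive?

89

The n-th nonagonal number is n(7n−5)/2.
Smallest index with value ≥ 28131: n = 91 (giving 28756).
Largest index with value ≤ 112758: n = 179 (giving 111696).
Indices 91 through 179: 89 terms.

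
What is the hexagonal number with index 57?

57·(2·57 − 1) = 57·113 = 6441.

6441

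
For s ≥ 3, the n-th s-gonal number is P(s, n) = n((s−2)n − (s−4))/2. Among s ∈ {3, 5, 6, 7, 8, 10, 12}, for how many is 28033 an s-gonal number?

s = 3: P(3, 236) = 27966 and P(3, 237) = 28203; 28033 is not s-gonal.
s = 5: P(5, 136) = 27676 and P(5, 137) = 28085; 28033 is not s-gonal.
s = 6: P(6, 118) = 27730 and P(6, 119) = 28203; 28033 is not s-gonal.
s = 7: P(7, 106) = 27931 and P(7, 107) = 28462; 28033 is not s-gonal.
s = 8: P(8, 97) = 28033. ✓
s = 10: P(10, 84) = 27972 and P(10, 85) = 28645; 28033 is not s-gonal.
s = 12: P(12, 75) = 27825 and P(12, 76) = 28576; 28033 is not s-gonal.
Hits: s ∈ {8} → 1.

1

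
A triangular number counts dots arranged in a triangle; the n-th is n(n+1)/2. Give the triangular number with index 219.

24090

The 219th triangular number is n(n+1)/2 with n = 219.
219·220/2 = 48180/2 = 24090.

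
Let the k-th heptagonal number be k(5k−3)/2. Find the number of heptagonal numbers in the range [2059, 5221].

The n-th heptagonal number is n(5n−3)/2.
Smallest index with value ≥ 2059: n = 29 (giving 2059).
Largest index with value ≤ 5221: n = 46 (giving 5221).
Indices 29 through 46: 18 terms.

18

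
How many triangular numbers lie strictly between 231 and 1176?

26

The n-th triangular number is n(n+1)/2.
Smallest index with value > 231: n = 22 (giving 253).
Largest index with value < 1176: n = 47 (giving 1128).
Indices 22 through 47: 26 terms.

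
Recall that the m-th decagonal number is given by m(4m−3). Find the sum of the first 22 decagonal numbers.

14421

Σ i(4i−3) = 4Σi² − 3Σi over i = 1..22.
Σi = 253 and Σi² = 3795.
4·3795 − 3·253 = 14421.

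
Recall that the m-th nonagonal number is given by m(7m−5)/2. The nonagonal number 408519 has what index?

342

Set n(7n−5)/2 = 408519, giving 7n² − 5n − 817038 = 0.
So n = (5 + 4783) / 14 = 4788/14 = 342.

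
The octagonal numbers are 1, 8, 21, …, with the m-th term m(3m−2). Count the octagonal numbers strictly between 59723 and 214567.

126

The n-th octagonal number is n(3n−2).
Smallest index with value > 59723: n = 142 (giving 60208).
Largest index with value < 214567: n = 267 (giving 213333).
Indices 142 through 267: 126 terms.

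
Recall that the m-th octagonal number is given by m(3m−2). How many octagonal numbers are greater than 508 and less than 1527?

9

The n-th octagonal number is n(3n−2).
Smallest index with value > 508: n = 14 (giving 560).
Largest index with value < 1527: n = 22 (giving 1408).
Indices 14 through 22: 9 terms.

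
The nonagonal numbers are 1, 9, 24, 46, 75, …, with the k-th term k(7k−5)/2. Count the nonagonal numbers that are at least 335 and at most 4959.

28

The n-th nonagonal number is n(7n−5)/2.
Smallest index with value ≥ 335: n = 11 (giving 396).
Largest index with value ≤ 4959: n = 38 (giving 4959).
Indices 11 through 38: 28 terms.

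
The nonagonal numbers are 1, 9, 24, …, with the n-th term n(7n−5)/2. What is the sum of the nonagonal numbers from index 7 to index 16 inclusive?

Σ i(7i−5)/2 = (7Σi² − 5Σi) / 2 over i = 7..16.
Σi = 136 − 21 = 115 and Σi² = 1496 − 91 = 1405.
(7·1405 − 5·115) / 2 = 9260/2 = 4630.

4630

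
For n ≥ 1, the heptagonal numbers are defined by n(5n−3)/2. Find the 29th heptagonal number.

2059

The 29th heptagonal number is n(5n−3)/2 with n = 29.
29·(5·29 − 3)/2 = 29·142/2 = 29·71 = 2059.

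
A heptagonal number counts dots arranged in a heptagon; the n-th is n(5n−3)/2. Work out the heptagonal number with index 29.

2059

29·(5·29 − 3)/2 = 29·142/2 = 29·71 = 2059.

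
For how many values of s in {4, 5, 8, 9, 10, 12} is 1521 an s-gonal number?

s = 4: P(4, 39) = 1521. ✓
s = 5: P(5, 32) = 1520 and P(5, 33) = 1617; 1521 is not s-gonal.
s = 8: P(8, 22) = 1408 and P(8, 23) = 1541; 1521 is not s-gonal.
s = 9: P(9, 21) = 1491 and P(9, 22) = 1639; 1521 is not s-gonal.
s = 10: P(10, 19) = 1387 and P(10, 20) = 1540; 1521 is not s-gonal.
s = 12: P(12, 17) = 1377 and P(12, 18) = 1548; 1521 is not s-gonal.
Hits: s ∈ {4} → 1.

1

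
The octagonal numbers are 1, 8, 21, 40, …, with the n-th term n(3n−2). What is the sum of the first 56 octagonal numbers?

177156

Σ i(3i−2) = 3Σi² − 2Σi over i = 1..56.
Σi = 1596 and Σi² = 60116.
3·60116 − 2·1596 = 177156.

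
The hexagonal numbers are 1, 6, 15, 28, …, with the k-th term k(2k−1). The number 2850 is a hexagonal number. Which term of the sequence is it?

Set n(2n−1) = 2850, giving 2n² − n − 2850 = 0.
So n = (1 + 151) / 4 = 152/4 = 38.

38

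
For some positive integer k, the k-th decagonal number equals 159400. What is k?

200

Set n(4n−3) = 159400, giving 4n² − 3n − 159400 = 0.
The discriminant is 9 + 16·159400 = 2550409, and √2550409 = 1597.
So n = (3 + 1597) / 8 = 1600/8 = 200.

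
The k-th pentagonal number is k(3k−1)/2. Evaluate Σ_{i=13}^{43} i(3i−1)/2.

Σ i(3i−1)/2 = (3Σi² − Σi) / 2 over i = 13..43.
Σi = 946 − 78 = 868 and Σi² = 27434 − 650 = 26784.
(3·26784 − 1·868) / 2 = 79484/2 = 39742.

39742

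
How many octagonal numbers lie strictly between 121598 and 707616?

The n-th octagonal number is n(3n−2).
Smallest index with value > 121598: n = 202 (giving 122008).
Largest index with value < 707616: n = 485 (giving 704705).
Indices 202 through 485: 284 terms.

284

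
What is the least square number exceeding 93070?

93636

Solve n² > 93070 for integer n.
The largest n with value ≤ 93070 is 305 (since 93025 ≤ 93070 < 93636), so the first above is n = 306, value 93636.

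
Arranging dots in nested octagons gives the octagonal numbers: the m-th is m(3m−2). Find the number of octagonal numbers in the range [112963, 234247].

The n-th octagonal number is n(3n−2).
Smallest index with value ≥ 112963: n = 195 (giving 113685).
Largest index with value ≤ 234247: n = 279 (giving 232965).
Indices 195 through 279: 85 terms.

85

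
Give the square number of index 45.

The 45th square number is n² with n = 45.
45² = 2025.

2025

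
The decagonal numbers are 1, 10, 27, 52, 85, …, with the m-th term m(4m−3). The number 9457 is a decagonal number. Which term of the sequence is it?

Set n(4n−3) = 9457, giving 4n² − 3n − 9457 = 0.
The discriminant is 9 + 16·9457 = 151321, and √151321 = 389.
So n = (3 + 389) / 8 = 392/8 = 49.

49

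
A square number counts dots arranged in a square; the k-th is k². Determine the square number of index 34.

1156

The 34th square number is n² with n = 34.
34² = 1156.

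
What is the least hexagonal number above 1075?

Solve n(2n−1) > 1075 for integer n.
The largest n with value ≤ 1075 is 23 (since 1035 ≤ 1075 < 1128), so the first above is n = 24, value 1128.

1128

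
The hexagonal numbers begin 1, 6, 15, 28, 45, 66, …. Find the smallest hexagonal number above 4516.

4560

Solve n(2n−1) > 4516 for integer n.
The largest n with value ≤ 4516 is 47 (since 4371 ≤ 4516 < 4560), so the first above is n = 48, value 4560.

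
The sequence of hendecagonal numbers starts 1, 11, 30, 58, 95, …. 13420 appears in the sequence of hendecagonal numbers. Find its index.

Set n(9n−7)/2 = 13420, giving 9n² − 7n − 26840 = 0.
The discriminant is 49 + 72·13420 = 966289, and √966289 = 983.
So n = (7 + 983) / 18 = 990/18 = 55.
Check: 55·(9·55 − 7)/2 = 13420. ✓

55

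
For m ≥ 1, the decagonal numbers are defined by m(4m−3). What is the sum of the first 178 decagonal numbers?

7535363

Σ i(4i−3) = 4Σi² − 3Σi over i = 1..178.
Σi = 15931 and Σi² = 1895789.
4·1895789 − 3·15931 = 7535363.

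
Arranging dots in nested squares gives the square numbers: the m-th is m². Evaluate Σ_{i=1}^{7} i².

Σ_{i=1}^{7} i² = 7·8·15/6 = 140.

140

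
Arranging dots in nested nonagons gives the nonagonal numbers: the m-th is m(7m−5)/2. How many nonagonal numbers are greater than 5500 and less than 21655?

The n-th nonagonal number is n(7n−5)/2.
Smallest index with value > 5500: n = 41 (giving 5781).
Largest index with value < 21655: n = 79 (giving 21646).
Indices 41 through 79: 39 terms.

39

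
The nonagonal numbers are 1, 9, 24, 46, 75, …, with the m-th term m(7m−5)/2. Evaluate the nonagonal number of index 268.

250714

The 268th nonagonal number is n(7n−5)/2 with n = 268.
268·(7·268 − 5)/2 = 268·1871/2 = 250714.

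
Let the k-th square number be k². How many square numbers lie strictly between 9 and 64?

The n-th square number is n².
Smallest index with value > 9: n = 4 (giving 16).
Largest index with value < 64: n = 7 (giving 49).
Indices 4 through 7: 4 terms.

4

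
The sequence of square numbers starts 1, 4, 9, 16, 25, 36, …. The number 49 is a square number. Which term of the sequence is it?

7

We need n² = 49, so n = √49 = 7.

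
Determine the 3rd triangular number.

6

3·4/2 = 12/2 = 6.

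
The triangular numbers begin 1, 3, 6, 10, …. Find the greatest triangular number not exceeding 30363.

30135

Solve n(n+1)/2 ≤ 30363 for integer n.
n = 245 gives 30135 ≤ 30363, while n = 246 gives 30381 > 30363; so the answer is 30135.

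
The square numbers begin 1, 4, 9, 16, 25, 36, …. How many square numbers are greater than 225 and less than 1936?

28

The n-th square number is n².
Smallest index with value > 225: n = 16 (giving 256).
Largest index with value < 1936: n = 43 (giving 1849).
Indices 16 through 43: 28 terms.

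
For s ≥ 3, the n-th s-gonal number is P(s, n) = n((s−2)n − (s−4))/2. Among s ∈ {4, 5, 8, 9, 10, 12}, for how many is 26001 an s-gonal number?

1

s = 4: P(4, 161) = 25921 and P(4, 162) = 26244; 26001 is not s-gonal.
s = 5: P(5, 131) = 25676 and P(5, 132) = 26070; 26001 is not s-gonal.
s = 8: P(8, 93) = 25761 and P(8, 94) = 26320; 26001 is not s-gonal.
s = 9: P(9, 86) = 25671 and P(9, 87) = 26274; 26001 is not s-gonal.
s = 10: P(10, 81) = 26001. ✓
s = 12: P(12, 72) = 25632 and P(12, 73) = 26353; 26001 is not s-gonal.
Hits: s ∈ {10} → 1.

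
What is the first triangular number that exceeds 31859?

Solve n(n+1)/2 > 31859 for integer n.
The largest n with value ≤ 31859 is 251 (since 31626 ≤ 31859 < 31878), so the first above is n = 252, value 31878.

31878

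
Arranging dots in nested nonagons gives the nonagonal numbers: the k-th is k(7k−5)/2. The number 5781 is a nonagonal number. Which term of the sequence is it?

Set n(7n−5)/2 = 5781, giving 7n² − 5n − 11562 = 0.
The discriminant is 25 + 56·5781 = 323761, and √323761 = 569.
So n = (5 + 569) / 14 = 574/14 = 41.

41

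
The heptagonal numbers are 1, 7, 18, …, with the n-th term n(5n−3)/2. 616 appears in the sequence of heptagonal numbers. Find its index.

Set n(5n−3)/2 = 616, giving 5n² − 3n − 1232 = 0.
So n = (3 + 157) / 10 = 160/10 = 16.

16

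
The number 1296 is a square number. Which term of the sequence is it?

36

We need n² = 1296, so n = √1296 = 36.
Check: 36² = 1296. ✓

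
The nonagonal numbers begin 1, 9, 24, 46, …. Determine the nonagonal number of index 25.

The 25th nonagonal number is n(7n−5)/2 with n = 25.
25·(7·25 − 5)/2 = 25·170/2 = 25·85 = 2125.

2125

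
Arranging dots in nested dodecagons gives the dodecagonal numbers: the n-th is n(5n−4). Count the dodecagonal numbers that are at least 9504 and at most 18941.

The n-th dodecagonal number is n(5n−4).
Smallest index with value ≥ 9504: n = 44 (giving 9504).
Largest index with value ≤ 18941: n = 61 (giving 18361).
Indices 44 through 61: 18 terms.

18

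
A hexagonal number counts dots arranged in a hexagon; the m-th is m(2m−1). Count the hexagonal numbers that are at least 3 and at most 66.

The n-th hexagonal number is n(2n−1).
Smallest index with value ≥ 3: n = 2 (giving 6).
Largest index with value ≤ 66: n = 6 (giving 66).
Indices 2 through 6: 5 terms.

5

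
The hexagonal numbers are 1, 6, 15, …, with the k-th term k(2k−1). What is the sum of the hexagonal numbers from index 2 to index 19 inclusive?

Σ i(2i−1) = 2Σi² − Σi over i = 2..19.
Σi = 190 − 1 = 189 and Σi² = 2470 − 1 = 2469.
2·2469 − 1·189 = 4749.

4749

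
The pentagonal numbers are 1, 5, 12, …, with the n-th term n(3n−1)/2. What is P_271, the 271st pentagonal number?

The 271st pentagonal number is n(3n−1)/2 with n = 271.
271·(3·271 − 1)/2 = 271·812/2 = 271·406 = 110026.

110026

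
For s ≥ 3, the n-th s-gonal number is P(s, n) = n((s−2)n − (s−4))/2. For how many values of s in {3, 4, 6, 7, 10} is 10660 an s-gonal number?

s = 3: P(3, 145) = 10585 and P(3, 146) = 10731; 10660 is not s-gonal.
s = 4: P(4, 103) = 10609 and P(4, 104) = 10816; 10660 is not s-gonal.
s = 6: P(6, 73) = 10585 and P(6, 74) = 10878; 10660 is not s-gonal.
s = 7: P(7, 65) = 10465 and P(7, 66) = 10791; 10660 is not s-gonal.
s = 10: P(10, 52) = 10660. ✓
Hits: s ∈ {10} → 1.

1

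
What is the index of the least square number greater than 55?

Solve n² > 55 for integer n.
The largest n with value ≤ 55 is 7 (since 49 ≤ 55 < 64), so the first above is n = 8, value 64.

8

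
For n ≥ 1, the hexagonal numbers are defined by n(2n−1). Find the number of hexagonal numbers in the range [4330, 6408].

10

The n-th hexagonal number is n(2n−1).
Smallest index with value ≥ 4330: n = 47 (giving 4371).
Largest index with value ≤ 6408: n = 56 (giving 6216).
Indices 47 through 56: 10 terms.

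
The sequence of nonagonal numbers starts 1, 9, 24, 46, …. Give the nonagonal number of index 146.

146·(7·146 − 5)/2 = 146·1017/2 = 74241.

74241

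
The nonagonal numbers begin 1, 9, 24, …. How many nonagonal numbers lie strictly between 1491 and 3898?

12

The n-th nonagonal number is n(7n−5)/2.
Smallest index with value > 1491: n = 22 (giving 1639).
Largest index with value < 3898: n = 33 (giving 3729).
Indices 22 through 33: 12 terms.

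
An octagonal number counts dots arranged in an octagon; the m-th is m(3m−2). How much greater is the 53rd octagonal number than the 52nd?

Consecutive octagonal numbers differ by 6n − 5: here 6·53 − 5 = 313.

313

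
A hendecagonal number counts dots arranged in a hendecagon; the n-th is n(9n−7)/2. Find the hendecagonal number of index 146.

146·(9·146 − 7)/2 = 146·1307/2 = 95411.

95411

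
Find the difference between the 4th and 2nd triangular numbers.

7

4·5/2 = 10 and 2·3/2 = 3.
Difference: 10 − 3 = 7.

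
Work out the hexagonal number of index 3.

3·(2·3 − 1) = 3·5 = 15.

15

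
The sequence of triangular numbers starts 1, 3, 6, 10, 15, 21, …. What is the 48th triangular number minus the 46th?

95

48·49/2 = 1176 and 46·47/2 = 1081.
Difference: 1176 − 1081 = 95.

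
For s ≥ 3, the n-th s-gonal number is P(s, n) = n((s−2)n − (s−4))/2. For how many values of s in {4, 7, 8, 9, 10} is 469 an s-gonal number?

1

s = 4: P(4, 21) = 441 and P(4, 22) = 484; 469 is not s-gonal.
s = 7: P(7, 14) = 469. ✓
s = 8: P(8, 12) = 408 and P(8, 13) = 481; 469 is not s-gonal.
s = 9: P(9, 11) = 396 and P(9, 12) = 474; 469 is not s-gonal.
s = 10: P(10, 11) = 451 and P(10, 12) = 540; 469 is not s-gonal.
Hits: s ∈ {7} → 1.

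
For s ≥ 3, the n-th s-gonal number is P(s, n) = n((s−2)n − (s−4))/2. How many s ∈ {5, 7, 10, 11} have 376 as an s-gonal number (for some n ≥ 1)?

1

s = 5: P(5, 16) = 376. ✓
s = 7: P(7, 12) = 342 and P(7, 13) = 403; 376 is not s-gonal.
s = 10: P(10, 10) = 370 and P(10, 11) = 451; 376 is not s-gonal.
s = 11: P(11, 9) = 333 and P(11, 10) = 415; 376 is not s-gonal.
Hits: s ∈ {5} → 1.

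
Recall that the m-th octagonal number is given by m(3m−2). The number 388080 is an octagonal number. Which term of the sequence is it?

Set n(3n−2) = 388080, giving 3n² − 2n − 388080 = 0.
The discriminant is 4 + 12·388080 = 4656964, and √4656964 = 2158.
So n = (2 + 2158) / 6 = 2160/6 = 360.
Check: 360·(3·360 − 2) = 388080. ✓

360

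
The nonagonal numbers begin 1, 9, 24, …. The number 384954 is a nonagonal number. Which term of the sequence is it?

332

Set n(7n−5)/2 = 384954, giving 7n² − 5n − 769908 = 0.
So n = (5 + 4643) / 14 = 4648/14 = 332.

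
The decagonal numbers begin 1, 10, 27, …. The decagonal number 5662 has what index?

38

Set n(4n−3) = 5662, giving 4n² − 3n − 5662 = 0.
The discriminant is 9 + 16·5662 = 90601, and √90601 = 301.
So n = (3 + 301) / 8 = 304/8 = 38.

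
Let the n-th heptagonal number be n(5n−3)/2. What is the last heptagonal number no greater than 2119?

Solve n(5n−3)/2 ≤ 2119 for integer n.
n = 29 gives 2059 ≤ 2119, while n = 30 gives 2205 > 2119; so the answer is 2059.

2059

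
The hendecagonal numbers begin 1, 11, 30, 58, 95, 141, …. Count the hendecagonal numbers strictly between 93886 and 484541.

The n-th hendecagonal number is n(9n−7)/2.
Smallest index with value > 93886: n = 145 (giving 94105).
Largest index with value < 484541: n = 328 (giving 482980).
Indices 145 through 328: 184 terms.

184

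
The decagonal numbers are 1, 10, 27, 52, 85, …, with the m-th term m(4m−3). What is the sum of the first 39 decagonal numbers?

79820

Σ i(4i−3) = 4Σi² − 3Σi over i = 1..39.
Σi = 780 and Σi² = 20540.
4·20540 − 3·780 = 79820.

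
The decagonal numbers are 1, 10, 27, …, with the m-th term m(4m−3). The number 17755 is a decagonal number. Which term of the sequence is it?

Set n(4n−3) = 17755, giving 4n² − 3n − 17755 = 0.
The discriminant is 9 + 16·17755 = 284089, and √284089 = 533.
So n = (3 + 533) / 8 = 536/8 = 67.
Check: 67·(4·67 − 3) = 17755. ✓

67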